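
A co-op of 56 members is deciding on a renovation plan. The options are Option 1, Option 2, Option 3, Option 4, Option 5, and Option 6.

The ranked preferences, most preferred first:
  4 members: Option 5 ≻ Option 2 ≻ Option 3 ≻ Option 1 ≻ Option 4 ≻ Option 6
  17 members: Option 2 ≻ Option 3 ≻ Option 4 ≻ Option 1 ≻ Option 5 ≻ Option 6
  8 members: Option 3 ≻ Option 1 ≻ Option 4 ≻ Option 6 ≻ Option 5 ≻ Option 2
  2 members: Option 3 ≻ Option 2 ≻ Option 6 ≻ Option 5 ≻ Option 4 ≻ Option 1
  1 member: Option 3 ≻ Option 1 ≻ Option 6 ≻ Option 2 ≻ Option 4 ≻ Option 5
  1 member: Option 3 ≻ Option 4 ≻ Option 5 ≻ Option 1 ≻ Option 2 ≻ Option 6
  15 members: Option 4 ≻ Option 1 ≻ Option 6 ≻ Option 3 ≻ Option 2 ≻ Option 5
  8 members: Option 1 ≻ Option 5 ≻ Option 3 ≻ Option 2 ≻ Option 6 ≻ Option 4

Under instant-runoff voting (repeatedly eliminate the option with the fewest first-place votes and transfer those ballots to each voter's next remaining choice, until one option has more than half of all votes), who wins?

Option 3

Round 1: Option 1 8, Option 2 17, Option 3 12, Option 4 15, Option 5 4, Option 6 0. Option 6 eliminated.
Round 2: Option 1 8, Option 2 17, Option 3 12, Option 4 15, Option 5 4. Option 5 eliminated.
Round 3: Option 1 8, Option 2 21, Option 3 12, Option 4 15. Option 1 eliminated.
Round 4: Option 2 21, Option 3 20, Option 4 15. Option 4 eliminated.
Round 5: Option 2 21, Option 3 35. Option 3 has a majority (≥29).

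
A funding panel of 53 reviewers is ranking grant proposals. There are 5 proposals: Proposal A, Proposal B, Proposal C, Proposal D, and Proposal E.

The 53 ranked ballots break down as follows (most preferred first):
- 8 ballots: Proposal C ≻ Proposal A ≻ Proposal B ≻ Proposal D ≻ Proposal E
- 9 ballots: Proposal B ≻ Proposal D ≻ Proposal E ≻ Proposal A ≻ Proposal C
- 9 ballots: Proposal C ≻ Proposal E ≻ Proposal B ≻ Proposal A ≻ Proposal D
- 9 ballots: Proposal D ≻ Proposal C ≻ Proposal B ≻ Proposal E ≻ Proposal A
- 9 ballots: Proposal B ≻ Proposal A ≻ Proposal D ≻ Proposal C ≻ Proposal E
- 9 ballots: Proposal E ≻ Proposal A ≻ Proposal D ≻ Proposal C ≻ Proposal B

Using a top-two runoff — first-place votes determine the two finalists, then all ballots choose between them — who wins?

Proposal C

Round 1 first-place votes: Proposal A 0, Proposal B 18, Proposal C 17, Proposal D 9, Proposal E 9. Proposal B and Proposal C advance.
Runoff: Proposal B is ranked above Proposal C on 18 ballots, Proposal C above Proposal B on 35.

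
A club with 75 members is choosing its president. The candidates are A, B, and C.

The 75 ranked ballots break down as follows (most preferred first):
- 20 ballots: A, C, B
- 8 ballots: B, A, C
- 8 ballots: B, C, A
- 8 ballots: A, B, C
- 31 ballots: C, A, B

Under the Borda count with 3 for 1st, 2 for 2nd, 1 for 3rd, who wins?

A

A: 20×3 + 8×2 + 8×1 + 8×3 + 31×2 = 170
B: 20×1 + 8×3 + 8×3 + 8×2 + 31×1 = 115
C: 20×2 + 8×1 + 8×2 + 8×1 + 31×3 = 165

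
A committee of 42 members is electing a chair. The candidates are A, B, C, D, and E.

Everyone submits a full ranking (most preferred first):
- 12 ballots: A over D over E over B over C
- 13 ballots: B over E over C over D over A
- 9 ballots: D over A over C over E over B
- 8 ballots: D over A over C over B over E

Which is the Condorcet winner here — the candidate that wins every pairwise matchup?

D vs A: 30–12
D vs B: 29–13
D vs C: 29–13
D vs E: 29–13
D beats every other candidate.

D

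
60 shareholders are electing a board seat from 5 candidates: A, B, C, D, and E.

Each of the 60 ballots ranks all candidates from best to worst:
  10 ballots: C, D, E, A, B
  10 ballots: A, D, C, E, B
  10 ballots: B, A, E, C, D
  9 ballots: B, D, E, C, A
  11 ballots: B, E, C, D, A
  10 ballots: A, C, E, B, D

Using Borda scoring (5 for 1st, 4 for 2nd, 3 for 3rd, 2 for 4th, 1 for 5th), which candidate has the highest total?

C

A: 10×2 + 10×5 + 10×4 + 9×1 + 11×1 + 10×5 = 180
B: 10×1 + 10×1 + 10×5 + 9×5 + 11×5 + 10×2 = 190
C: 10×5 + 10×3 + 10×2 + 9×2 + 11×3 + 10×4 = 191
D: 10×4 + 10×4 + 10×1 + 9×4 + 11×2 + 10×1 = 158
E: 10×3 + 10×2 + 10×3 + 9×3 + 11×4 + 10×3 = 181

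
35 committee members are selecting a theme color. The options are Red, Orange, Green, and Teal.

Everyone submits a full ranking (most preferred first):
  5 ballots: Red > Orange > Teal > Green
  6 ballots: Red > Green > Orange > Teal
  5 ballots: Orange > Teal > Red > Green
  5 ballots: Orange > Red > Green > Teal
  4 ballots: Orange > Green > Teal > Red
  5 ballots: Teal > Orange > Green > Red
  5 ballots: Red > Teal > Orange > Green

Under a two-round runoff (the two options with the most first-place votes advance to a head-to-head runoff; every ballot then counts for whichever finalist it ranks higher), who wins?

Orange

Round 1 first-place votes: Red 16, Orange 14, Green 0, Teal 5. Red and Orange advance.
Runoff: Red is ranked above Orange on 16 ballots, Orange above Red on 19.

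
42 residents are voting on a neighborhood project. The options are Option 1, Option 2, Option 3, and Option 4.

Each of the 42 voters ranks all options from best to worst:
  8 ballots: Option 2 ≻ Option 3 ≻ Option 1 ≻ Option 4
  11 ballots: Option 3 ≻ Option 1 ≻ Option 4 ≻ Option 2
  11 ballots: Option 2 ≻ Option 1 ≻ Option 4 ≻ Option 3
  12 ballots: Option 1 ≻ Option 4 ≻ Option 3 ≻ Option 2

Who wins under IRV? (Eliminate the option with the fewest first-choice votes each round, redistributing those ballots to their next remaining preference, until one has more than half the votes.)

Round 1: Option 1 12, Option 2 19, Option 3 11, Option 4 0. Option 4 eliminated.
Round 2: Option 1 12, Option 2 19, Option 3 11. Option 3 eliminated.
Round 3: Option 1 23, Option 2 19. Option 1 has a majority (≥22).

Option 1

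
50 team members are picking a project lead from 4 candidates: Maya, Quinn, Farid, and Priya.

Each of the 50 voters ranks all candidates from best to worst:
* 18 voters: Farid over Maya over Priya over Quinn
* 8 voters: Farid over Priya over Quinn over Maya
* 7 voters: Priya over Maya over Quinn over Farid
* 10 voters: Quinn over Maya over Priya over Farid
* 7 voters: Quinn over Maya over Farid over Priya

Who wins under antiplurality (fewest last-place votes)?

Priya

Last-place votes: Maya 8, Quinn 18, Farid 17, Priya 7.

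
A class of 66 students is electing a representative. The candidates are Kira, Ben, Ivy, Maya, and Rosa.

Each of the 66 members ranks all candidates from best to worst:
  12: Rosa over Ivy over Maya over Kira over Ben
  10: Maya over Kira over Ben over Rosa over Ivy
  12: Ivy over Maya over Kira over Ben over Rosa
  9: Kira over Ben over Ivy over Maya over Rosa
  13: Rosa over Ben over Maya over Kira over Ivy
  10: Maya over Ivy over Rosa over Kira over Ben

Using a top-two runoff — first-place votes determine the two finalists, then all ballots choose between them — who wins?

Round 1 first-place votes: Kira 9, Ben 0, Ivy 12, Maya 20, Rosa 25. Rosa and Maya advance.
Runoff: Rosa is ranked above Maya on 25 ballots, Maya above Rosa on 41.

Maya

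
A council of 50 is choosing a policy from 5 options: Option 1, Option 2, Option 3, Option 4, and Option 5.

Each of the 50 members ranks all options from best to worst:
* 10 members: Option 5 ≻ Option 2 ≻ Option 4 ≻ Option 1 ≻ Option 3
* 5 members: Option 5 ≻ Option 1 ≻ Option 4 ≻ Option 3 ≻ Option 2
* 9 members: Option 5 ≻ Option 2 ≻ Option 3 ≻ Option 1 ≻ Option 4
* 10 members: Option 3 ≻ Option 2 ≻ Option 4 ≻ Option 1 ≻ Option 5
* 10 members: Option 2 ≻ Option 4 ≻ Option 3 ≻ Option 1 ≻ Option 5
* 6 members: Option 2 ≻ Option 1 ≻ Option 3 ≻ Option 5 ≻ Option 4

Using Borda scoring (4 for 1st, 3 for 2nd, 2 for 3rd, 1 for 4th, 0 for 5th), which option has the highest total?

Option 2

Option 1: 10×1 + 5×3 + 9×1 + 10×1 + 10×1 + 6×3 = 72
Option 2: 10×3 + 5×0 + 9×3 + 10×3 + 10×4 + 6×4 = 151
Option 3: 10×0 + 5×1 + 9×2 + 10×4 + 10×2 + 6×2 = 95
Option 4: 10×2 + 5×2 + 9×0 + 10×2 + 10×3 + 6×0 = 80
Option 5: 10×4 + 5×4 + 9×4 + 10×0 + 10×0 + 6×1 = 102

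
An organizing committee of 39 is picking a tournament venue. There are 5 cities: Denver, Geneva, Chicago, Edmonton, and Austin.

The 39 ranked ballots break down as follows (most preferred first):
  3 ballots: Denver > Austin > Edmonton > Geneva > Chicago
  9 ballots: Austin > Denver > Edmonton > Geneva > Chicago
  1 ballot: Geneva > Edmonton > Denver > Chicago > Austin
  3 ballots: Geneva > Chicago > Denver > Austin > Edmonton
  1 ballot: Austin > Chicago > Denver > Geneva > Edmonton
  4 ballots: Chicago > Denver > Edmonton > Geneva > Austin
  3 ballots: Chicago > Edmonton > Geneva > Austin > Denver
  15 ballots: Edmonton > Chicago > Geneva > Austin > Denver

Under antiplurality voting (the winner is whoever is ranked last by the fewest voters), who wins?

Last-place votes: Denver 18, Geneva 0, Chicago 12, Edmonton 4, Austin 5.

Geneva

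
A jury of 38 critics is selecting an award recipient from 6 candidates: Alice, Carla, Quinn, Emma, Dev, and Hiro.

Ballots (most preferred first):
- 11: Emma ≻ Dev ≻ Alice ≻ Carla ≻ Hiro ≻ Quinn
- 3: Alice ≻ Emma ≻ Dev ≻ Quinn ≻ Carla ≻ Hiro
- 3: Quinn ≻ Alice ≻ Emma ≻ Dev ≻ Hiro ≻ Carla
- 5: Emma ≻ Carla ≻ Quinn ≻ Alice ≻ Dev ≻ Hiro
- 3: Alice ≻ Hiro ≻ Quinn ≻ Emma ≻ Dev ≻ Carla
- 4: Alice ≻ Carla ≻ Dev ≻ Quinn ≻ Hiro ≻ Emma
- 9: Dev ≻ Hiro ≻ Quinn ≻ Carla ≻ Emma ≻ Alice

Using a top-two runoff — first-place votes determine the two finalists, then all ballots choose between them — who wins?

Round 1 first-place votes: Alice 10, Carla 0, Quinn 3, Emma 16, Dev 9, Hiro 0. Emma and Alice advance.
Runoff: Emma is ranked above Alice on 25 ballots, Alice above Emma on 13.

Emma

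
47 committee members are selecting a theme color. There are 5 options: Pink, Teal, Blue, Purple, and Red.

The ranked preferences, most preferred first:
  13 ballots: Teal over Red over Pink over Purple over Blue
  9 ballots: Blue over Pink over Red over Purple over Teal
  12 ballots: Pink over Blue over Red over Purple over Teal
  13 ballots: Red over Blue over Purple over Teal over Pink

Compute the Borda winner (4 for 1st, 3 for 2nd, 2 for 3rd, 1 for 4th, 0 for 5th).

Pink: 13×2 + 9×3 + 12×4 + 13×0 = 101
Teal: 13×4 + 9×0 + 12×0 + 13×1 = 65
Blue: 13×0 + 9×4 + 12×3 + 13×3 = 111
Purple: 13×1 + 9×1 + 12×1 + 13×2 = 60
Red: 13×3 + 9×2 + 12×2 + 13×4 = 133

Red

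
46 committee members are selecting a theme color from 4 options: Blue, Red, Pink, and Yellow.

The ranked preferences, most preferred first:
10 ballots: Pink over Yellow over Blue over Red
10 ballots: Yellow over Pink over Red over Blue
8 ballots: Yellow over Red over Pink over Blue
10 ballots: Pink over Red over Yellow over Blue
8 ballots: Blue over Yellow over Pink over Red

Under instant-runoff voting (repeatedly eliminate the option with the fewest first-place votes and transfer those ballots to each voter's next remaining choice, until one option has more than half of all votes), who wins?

Round 1: Blue 8, Red 0, Pink 20, Yellow 18. Red eliminated.
Round 2: Blue 8, Pink 20, Yellow 18. Blue eliminated.
Round 3: Pink 20, Yellow 26. Yellow has a majority (≥24).

Yellow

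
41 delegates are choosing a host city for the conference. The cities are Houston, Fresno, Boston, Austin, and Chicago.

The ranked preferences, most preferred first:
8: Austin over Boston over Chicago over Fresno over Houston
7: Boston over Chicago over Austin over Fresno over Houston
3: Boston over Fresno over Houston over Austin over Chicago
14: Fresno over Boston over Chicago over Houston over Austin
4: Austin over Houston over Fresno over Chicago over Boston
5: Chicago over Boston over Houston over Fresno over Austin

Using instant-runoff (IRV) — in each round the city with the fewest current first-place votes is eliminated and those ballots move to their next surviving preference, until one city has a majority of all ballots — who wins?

Round 1: Houston 0, Fresno 14, Boston 10, Austin 12, Chicago 5. Houston eliminated.
Round 2: Fresno 14, Boston 10, Austin 12, Chicago 5. Chicago eliminated.
Round 3: Fresno 14, Boston 15, Austin 12. Austin eliminated.
Round 4: Fresno 18, Boston 23. Boston has a majority (≥21).

Boston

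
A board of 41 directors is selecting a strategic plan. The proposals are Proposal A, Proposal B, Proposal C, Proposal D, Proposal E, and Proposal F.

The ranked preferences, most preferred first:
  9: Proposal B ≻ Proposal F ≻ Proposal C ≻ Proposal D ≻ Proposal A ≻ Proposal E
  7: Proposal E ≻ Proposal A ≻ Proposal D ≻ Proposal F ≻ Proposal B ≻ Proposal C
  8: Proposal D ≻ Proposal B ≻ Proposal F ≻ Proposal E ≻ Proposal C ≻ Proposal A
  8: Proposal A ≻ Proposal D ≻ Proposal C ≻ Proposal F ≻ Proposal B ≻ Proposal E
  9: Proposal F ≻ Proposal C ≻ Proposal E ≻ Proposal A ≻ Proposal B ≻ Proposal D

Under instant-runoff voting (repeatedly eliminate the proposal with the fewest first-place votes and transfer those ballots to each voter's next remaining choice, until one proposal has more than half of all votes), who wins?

Proposal A

Round 1: Proposal A 8, Proposal B 9, Proposal C 0, Proposal D 8, Proposal E 7, Proposal F 9. Proposal C eliminated.
Round 2: Proposal A 8, Proposal B 9, Proposal D 8, Proposal E 7, Proposal F 9. Proposal E eliminated.
Round 3: Proposal A 15, Proposal B 9, Proposal D 8, Proposal F 9. Proposal D eliminated.
Round 4: Proposal A 15, Proposal B 17, Proposal F 9. Proposal F eliminated.
Round 5: Proposal A 24, Proposal B 17. Proposal A has a majority (≥21).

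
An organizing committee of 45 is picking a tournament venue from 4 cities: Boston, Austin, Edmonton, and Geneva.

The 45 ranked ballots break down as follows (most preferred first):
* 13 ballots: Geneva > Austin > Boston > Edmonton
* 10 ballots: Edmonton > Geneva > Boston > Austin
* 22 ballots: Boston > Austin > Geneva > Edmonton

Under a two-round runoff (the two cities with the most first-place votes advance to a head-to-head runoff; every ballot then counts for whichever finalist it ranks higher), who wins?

Geneva

Round 1 first-place votes: Boston 22, Austin 0, Edmonton 10, Geneva 13. Boston and Geneva advance.
Runoff: Boston is ranked above Geneva on 22 ballots, Geneva above Boston on 23.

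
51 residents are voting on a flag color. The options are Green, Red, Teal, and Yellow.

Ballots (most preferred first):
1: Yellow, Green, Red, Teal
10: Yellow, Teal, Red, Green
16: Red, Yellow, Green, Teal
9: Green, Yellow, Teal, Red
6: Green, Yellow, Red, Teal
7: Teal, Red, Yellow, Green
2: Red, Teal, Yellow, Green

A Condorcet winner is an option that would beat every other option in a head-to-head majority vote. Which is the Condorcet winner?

Yellow

Yellow vs Green: 36–15
Yellow vs Red: 26–25
Yellow vs Teal: 42–9
Yellow beats every other option.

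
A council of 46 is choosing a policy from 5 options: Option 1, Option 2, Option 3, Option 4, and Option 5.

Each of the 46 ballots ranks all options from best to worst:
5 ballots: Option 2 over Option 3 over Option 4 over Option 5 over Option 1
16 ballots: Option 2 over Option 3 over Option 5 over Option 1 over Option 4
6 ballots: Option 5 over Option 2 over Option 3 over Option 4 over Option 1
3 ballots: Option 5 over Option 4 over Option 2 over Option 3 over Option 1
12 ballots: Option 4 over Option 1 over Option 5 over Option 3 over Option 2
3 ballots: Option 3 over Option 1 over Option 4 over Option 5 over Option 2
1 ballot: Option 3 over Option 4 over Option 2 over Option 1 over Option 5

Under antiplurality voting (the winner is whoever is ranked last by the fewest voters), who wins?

Last-place votes: Option 1 14, Option 2 15, Option 3 0, Option 4 16, Option 5 1.

Option 3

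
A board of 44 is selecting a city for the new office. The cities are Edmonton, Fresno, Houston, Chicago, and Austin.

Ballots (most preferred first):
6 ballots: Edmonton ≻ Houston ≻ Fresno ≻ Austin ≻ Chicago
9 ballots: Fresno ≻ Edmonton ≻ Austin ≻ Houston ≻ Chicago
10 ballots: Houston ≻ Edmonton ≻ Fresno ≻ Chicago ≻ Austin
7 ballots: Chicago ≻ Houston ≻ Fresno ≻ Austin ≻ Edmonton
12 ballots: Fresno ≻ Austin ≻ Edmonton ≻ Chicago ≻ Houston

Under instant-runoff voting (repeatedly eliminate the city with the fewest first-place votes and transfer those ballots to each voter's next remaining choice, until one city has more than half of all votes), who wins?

Round 1: Edmonton 6, Fresno 21, Houston 10, Chicago 7, Austin 0. Austin eliminated.
Round 2: Edmonton 6, Fresno 21, Houston 10, Chicago 7. Edmonton eliminated.
Round 3: Fresno 21, Houston 16, Chicago 7. Chicago eliminated.
Round 4: Fresno 21, Houston 23. Houston has a majority (≥23).

Houston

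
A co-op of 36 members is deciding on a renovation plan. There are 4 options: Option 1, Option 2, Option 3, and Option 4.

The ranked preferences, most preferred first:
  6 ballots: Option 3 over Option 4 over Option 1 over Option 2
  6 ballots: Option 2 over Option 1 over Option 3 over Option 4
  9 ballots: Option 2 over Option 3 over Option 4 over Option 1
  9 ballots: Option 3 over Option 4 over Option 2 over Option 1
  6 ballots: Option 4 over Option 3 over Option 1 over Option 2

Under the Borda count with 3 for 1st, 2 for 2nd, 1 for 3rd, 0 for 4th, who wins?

Option 3

Option 1: 6×1 + 6×2 + 9×0 + 9×0 + 6×1 = 24
Option 2: 6×0 + 6×3 + 9×3 + 9×1 + 6×0 = 54
Option 3: 6×3 + 6×1 + 9×2 + 9×3 + 6×2 = 81
Option 4: 6×2 + 6×0 + 9×1 + 9×2 + 6×3 = 57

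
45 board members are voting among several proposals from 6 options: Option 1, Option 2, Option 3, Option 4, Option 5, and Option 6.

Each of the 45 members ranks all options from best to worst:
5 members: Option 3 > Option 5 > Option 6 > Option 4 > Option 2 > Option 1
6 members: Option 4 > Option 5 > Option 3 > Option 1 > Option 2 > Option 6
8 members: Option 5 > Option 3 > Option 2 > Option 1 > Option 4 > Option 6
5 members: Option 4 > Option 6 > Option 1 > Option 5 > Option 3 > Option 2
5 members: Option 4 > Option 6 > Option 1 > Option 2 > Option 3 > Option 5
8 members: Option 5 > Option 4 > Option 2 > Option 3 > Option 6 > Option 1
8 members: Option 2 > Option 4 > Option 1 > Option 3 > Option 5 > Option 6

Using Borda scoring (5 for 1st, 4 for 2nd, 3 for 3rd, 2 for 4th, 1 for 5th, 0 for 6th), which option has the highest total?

Option 1: 5×0 + 6×2 + 8×2 + 5×3 + 5×3 + 8×0 + 8×3 = 82
Option 2: 5×1 + 6×1 + 8×3 + 5×0 + 5×2 + 8×3 + 8×5 = 109
Option 3: 5×5 + 6×3 + 8×4 + 5×1 + 5×1 + 8×2 + 8×2 = 117
Option 4: 5×2 + 6×5 + 8×1 + 5×5 + 5×5 + 8×4 + 8×4 = 162
Option 5: 5×4 + 6×4 + 8×5 + 5×2 + 5×0 + 8×5 + 8×1 = 142
Option 6: 5×3 + 6×0 + 8×0 + 5×4 + 5×4 + 8×1 + 8×0 = 63

Option 4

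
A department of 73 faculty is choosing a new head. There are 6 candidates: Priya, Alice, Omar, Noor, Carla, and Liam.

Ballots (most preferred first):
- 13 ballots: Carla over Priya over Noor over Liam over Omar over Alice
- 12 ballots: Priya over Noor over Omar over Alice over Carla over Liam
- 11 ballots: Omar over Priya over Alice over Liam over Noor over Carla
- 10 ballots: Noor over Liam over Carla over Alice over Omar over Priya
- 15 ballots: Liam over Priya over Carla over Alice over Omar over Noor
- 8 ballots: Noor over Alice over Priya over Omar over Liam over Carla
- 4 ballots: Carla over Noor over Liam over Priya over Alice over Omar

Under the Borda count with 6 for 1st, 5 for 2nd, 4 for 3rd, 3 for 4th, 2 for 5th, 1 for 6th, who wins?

Priya

Priya: 13×5 + 12×6 + 11×5 + 10×1 + 15×5 + 8×4 + 4×3 = 321
Alice: 13×1 + 12×3 + 11×4 + 10×3 + 15×3 + 8×5 + 4×2 = 216
Omar: 13×2 + 12×4 + 11×6 + 10×2 + 15×2 + 8×3 + 4×1 = 218
Noor: 13×4 + 12×5 + 11×2 + 10×6 + 15×1 + 8×6 + 4×5 = 277
Carla: 13×6 + 12×2 + 11×1 + 10×4 + 15×4 + 8×1 + 4×6 = 245
Liam: 13×3 + 12×1 + 11×3 + 10×5 + 15×6 + 8×2 + 4×4 = 256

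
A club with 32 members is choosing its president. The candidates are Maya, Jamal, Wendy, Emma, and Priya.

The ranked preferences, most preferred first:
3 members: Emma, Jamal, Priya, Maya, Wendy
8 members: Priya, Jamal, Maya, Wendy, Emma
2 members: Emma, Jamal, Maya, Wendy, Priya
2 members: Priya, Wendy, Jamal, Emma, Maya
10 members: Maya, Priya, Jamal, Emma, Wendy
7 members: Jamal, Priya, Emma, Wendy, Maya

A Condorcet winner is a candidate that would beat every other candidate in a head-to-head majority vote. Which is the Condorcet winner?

Priya vs Maya: 20–12
Priya vs Jamal: 20–12
Priya vs Wendy: 30–2
Priya vs Emma: 27–5
Priya beats every other candidate.

Priya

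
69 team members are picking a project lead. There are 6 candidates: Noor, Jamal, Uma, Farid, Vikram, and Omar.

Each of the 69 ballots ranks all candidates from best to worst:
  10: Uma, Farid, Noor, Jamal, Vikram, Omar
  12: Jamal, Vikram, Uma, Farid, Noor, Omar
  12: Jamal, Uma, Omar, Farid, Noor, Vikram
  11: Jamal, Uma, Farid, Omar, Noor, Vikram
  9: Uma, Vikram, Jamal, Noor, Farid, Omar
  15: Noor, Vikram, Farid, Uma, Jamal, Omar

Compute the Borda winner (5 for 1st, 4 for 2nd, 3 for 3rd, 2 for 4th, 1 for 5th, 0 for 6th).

Noor: 10×3 + 12×1 + 12×1 + 11×1 + 9×2 + 15×5 = 158
Jamal: 10×2 + 12×5 + 12×5 + 11×5 + 9×3 + 15×1 = 237
Uma: 10×5 + 12×3 + 12×4 + 11×4 + 9×5 + 15×2 = 253
Farid: 10×4 + 12×2 + 12×2 + 11×3 + 9×1 + 15×3 = 175
Vikram: 10×1 + 12×4 + 12×0 + 11×0 + 9×4 + 15×4 = 154
Omar: 10×0 + 12×0 + 12×3 + 11×2 + 9×0 + 15×0 = 58

Uma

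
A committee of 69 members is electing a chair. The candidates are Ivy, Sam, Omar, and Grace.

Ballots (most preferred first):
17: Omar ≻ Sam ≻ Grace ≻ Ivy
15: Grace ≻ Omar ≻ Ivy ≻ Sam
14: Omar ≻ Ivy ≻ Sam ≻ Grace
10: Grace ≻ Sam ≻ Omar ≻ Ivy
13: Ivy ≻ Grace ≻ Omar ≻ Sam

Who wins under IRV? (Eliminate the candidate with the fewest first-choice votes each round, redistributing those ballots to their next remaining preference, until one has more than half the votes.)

Grace

Round 1: Ivy 13, Sam 0, Omar 31, Grace 25. Sam eliminated.
Round 2: Ivy 13, Omar 31, Grace 25. Ivy eliminated.
Round 3: Omar 31, Grace 38. Grace has a majority (≥35).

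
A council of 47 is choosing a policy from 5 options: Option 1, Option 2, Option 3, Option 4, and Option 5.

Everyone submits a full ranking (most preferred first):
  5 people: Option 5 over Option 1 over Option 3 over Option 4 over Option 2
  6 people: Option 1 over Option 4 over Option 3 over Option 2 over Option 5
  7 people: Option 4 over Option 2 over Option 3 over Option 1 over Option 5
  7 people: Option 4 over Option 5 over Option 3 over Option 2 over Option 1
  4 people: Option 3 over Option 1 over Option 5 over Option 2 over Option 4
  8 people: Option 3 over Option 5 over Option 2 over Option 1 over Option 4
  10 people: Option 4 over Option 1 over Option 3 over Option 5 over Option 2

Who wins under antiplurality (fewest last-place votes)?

Last-place votes: Option 1 7, Option 2 15, Option 3 0, Option 4 12, Option 5 13.

Option 3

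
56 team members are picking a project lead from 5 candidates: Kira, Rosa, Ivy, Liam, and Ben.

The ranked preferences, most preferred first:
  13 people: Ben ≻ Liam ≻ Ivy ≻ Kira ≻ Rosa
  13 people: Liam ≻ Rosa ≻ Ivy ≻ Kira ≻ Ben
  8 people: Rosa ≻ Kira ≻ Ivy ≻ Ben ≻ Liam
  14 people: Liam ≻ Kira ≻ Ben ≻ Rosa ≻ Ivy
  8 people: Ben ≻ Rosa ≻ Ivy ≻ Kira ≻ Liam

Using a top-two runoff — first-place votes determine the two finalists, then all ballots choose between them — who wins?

Round 1 first-place votes: Kira 0, Rosa 8, Ivy 0, Liam 27, Ben 21. Liam and Ben advance.
Runoff: Liam is ranked above Ben on 27 ballots, Ben above Liam on 29.

Ben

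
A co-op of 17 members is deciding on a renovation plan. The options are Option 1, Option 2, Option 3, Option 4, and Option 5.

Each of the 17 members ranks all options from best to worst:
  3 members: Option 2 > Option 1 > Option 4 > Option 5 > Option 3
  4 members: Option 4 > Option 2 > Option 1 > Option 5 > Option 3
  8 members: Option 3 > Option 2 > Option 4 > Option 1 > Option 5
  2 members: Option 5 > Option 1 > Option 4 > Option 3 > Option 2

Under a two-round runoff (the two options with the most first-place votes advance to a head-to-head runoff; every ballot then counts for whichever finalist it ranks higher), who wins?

Option 4

Round 1 first-place votes: Option 1 0, Option 2 3, Option 3 8, Option 4 4, Option 5 2. Option 3 and Option 4 advance.
Runoff: Option 3 is ranked above Option 4 on 8 ballots, Option 4 above Option 3 on 9.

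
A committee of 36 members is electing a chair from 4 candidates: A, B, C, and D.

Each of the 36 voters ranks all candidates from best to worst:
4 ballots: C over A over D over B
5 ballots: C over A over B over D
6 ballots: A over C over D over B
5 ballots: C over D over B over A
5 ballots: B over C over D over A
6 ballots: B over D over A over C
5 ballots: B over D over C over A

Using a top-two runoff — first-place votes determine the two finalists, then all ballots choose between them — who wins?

Round 1 first-place votes: A 6, B 16, C 14, D 0. B and C advance.
Runoff: B is ranked above C on 16 ballots, C above B on 20.

C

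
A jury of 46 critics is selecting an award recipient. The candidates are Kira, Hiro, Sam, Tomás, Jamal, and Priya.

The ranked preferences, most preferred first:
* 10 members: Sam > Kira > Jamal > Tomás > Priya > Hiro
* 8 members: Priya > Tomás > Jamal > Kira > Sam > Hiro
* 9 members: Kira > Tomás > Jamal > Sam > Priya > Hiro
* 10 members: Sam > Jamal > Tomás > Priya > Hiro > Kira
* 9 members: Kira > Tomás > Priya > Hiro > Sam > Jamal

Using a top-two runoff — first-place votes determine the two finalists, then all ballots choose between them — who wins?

Round 1 first-place votes: Kira 18, Hiro 0, Sam 20, Tomás 0, Jamal 0, Priya 8. Sam and Kira advance.
Runoff: Sam is ranked above Kira on 20 ballots, Kira above Sam on 26.

Kira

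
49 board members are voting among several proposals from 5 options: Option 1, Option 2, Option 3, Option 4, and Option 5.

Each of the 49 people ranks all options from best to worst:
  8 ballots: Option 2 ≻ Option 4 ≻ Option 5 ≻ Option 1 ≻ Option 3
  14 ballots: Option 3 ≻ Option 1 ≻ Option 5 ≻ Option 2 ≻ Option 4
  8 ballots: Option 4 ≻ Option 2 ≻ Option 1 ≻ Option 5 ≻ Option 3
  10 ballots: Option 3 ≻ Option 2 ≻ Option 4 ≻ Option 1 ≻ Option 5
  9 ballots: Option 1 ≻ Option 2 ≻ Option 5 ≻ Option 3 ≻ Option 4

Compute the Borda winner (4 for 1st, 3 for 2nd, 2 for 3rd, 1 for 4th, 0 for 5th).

Option 2

Option 1: 8×1 + 14×3 + 8×2 + 10×1 + 9×4 = 112
Option 2: 8×4 + 14×1 + 8×3 + 10×3 + 9×3 = 127
Option 3: 8×0 + 14×4 + 8×0 + 10×4 + 9×1 = 105
Option 4: 8×3 + 14×0 + 8×4 + 10×2 + 9×0 = 76
Option 5: 8×2 + 14×2 + 8×1 + 10×0 + 9×2 = 70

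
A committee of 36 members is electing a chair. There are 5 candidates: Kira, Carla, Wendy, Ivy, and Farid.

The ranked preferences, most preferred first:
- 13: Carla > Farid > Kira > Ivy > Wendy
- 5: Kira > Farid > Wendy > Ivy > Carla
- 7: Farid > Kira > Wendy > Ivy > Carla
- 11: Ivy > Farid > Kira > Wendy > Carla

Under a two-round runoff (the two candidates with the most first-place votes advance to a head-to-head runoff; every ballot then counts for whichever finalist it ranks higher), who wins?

Ivy

Round 1 first-place votes: Kira 5, Carla 13, Wendy 0, Ivy 11, Farid 7. Carla and Ivy advance.
Runoff: Carla is ranked above Ivy on 13 ballots, Ivy above Carla on 23.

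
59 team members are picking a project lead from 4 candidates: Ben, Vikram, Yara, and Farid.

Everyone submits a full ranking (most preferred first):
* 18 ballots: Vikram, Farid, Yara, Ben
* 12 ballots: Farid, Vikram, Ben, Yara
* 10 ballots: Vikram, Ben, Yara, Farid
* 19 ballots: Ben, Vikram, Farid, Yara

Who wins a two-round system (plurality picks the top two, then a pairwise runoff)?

Vikram

Round 1 first-place votes: Ben 19, Vikram 28, Yara 0, Farid 12. Vikram and Ben advance.
Runoff: Vikram is ranked above Ben on 40 ballots, Ben above Vikram on 19.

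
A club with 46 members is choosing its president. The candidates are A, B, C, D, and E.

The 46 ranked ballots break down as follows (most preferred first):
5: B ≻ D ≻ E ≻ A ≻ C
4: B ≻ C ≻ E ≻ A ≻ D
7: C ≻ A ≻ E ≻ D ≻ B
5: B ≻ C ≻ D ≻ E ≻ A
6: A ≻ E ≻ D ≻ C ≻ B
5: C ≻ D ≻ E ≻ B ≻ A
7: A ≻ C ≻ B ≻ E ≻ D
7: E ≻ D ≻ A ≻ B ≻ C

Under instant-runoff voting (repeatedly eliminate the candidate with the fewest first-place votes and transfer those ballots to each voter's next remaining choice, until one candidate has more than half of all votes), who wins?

A

Round 1: A 13, B 14, C 12, D 0, E 7. D eliminated.
Round 2: A 13, B 14, C 12, E 7. E eliminated.
Round 3: A 20, B 14, C 12. C eliminated.
Round 4: A 27, B 19. A has a majority (≥24).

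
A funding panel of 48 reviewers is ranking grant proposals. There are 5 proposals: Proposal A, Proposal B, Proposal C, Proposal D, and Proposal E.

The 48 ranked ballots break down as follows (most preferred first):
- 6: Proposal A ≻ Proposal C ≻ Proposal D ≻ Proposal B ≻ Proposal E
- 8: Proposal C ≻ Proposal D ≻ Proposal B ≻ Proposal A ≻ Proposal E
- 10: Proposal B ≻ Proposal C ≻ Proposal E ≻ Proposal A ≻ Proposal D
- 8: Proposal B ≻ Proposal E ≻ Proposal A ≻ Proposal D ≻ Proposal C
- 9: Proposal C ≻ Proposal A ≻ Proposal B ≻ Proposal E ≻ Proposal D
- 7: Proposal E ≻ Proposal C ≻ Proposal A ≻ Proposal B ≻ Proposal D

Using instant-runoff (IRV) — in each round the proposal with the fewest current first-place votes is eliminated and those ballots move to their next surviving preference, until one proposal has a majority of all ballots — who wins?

Round 1: Proposal A 6, Proposal B 18, Proposal C 17, Proposal D 0, Proposal E 7. Proposal D eliminated.
Round 2: Proposal A 6, Proposal B 18, Proposal C 17, Proposal E 7. Proposal A eliminated.
Round 3: Proposal B 18, Proposal C 23, Proposal E 7. Proposal E eliminated.
Round 4: Proposal B 18, Proposal C 30. Proposal C has a majority (≥25).

Proposal C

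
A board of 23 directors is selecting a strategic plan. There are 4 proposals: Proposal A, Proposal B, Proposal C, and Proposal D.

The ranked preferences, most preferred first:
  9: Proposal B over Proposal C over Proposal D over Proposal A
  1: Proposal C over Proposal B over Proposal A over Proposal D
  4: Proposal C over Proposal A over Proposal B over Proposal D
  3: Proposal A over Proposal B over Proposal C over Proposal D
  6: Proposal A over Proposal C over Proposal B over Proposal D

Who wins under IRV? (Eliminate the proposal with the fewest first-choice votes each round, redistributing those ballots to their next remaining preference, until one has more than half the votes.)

Proposal A

Round 1: Proposal A 9, Proposal B 9, Proposal C 5, Proposal D 0. Proposal D eliminated.
Round 2: Proposal A 9, Proposal B 9, Proposal C 5. Proposal C eliminated.
Round 3: Proposal A 13, Proposal B 10. Proposal A has a majority (≥12).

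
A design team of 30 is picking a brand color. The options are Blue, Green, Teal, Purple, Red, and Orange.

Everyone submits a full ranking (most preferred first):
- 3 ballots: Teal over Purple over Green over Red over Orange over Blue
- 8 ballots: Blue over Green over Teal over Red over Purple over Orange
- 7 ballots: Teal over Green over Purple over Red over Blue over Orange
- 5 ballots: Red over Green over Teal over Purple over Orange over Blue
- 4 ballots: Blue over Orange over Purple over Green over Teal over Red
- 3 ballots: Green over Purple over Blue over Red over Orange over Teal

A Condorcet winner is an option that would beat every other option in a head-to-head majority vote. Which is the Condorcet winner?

Green

Green vs Blue: 18–12
Green vs Teal: 20–10
Green vs Purple: 23–7
Green vs Red: 25–5
Green vs Orange: 26–4
Green beats every other option.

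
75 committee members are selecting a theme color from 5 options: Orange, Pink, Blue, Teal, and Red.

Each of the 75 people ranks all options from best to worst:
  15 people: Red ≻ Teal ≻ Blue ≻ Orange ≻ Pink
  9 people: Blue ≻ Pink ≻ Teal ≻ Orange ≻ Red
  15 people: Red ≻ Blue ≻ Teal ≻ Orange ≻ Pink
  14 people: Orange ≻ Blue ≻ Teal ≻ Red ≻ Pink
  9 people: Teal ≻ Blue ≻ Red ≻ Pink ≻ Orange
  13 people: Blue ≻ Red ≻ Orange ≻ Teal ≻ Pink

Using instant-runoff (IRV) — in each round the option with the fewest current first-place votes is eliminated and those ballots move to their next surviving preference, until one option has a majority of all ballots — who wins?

Blue

Round 1: Orange 14, Pink 0, Blue 22, Teal 9, Red 30. Pink eliminated.
Round 2: Orange 14, Blue 22, Teal 9, Red 30. Teal eliminated.
Round 3: Orange 14, Blue 31, Red 30. Orange eliminated.
Round 4: Blue 45, Red 30. Blue has a majority (≥38).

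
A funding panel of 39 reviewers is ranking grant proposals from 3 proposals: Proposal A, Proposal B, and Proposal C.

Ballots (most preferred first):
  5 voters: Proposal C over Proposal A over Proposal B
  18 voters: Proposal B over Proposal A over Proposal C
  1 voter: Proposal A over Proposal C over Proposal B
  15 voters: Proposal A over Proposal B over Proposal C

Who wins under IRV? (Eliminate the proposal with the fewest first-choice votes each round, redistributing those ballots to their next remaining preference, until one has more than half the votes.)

Proposal A

Round 1: Proposal A 16, Proposal B 18, Proposal C 5. Proposal C eliminated.
Round 2: Proposal A 21, Proposal B 18. Proposal A has a majority (≥20).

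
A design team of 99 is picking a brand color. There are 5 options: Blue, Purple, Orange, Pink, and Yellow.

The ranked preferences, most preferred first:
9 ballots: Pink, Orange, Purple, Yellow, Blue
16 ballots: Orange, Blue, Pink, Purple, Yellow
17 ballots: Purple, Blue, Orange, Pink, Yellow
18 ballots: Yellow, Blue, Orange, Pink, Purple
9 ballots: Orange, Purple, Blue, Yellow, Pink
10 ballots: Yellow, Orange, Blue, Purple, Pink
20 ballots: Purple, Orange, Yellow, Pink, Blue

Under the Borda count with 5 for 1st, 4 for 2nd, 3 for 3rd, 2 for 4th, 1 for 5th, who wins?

Blue: 9×1 + 16×4 + 17×4 + 18×4 + 9×3 + 10×3 + 20×1 = 290
Purple: 9×3 + 16×2 + 17×5 + 18×1 + 9×4 + 10×2 + 20×5 = 318
Orange: 9×4 + 16×5 + 17×3 + 18×3 + 9×5 + 10×4 + 20×4 = 386
Pink: 9×5 + 16×3 + 17×2 + 18×2 + 9×1 + 10×1 + 20×2 = 222
Yellow: 9×2 + 16×1 + 17×1 + 18×5 + 9×2 + 10×5 + 20×3 = 269

Orange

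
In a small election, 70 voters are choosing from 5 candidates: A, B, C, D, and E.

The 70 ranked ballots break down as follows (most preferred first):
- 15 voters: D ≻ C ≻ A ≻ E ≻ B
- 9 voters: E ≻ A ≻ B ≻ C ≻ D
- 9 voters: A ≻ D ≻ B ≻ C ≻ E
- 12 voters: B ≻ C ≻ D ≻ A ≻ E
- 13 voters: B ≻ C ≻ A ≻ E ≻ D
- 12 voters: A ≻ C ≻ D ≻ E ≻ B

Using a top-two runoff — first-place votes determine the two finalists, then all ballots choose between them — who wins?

Round 1 first-place votes: A 21, B 25, C 0, D 15, E 9. B and A advance.
Runoff: B is ranked above A on 25 ballots, A above B on 45.

A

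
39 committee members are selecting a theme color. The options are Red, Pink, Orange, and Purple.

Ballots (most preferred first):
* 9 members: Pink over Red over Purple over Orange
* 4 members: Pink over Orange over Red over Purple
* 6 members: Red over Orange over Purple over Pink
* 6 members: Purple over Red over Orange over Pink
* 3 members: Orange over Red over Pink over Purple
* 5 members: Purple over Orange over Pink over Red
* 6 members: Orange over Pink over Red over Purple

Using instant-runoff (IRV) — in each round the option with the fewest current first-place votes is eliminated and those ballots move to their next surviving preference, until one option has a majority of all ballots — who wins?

Round 1: Red 6, Pink 13, Orange 9, Purple 11. Red eliminated.
Round 2: Pink 13, Orange 15, Purple 11. Purple eliminated.
Round 3: Pink 13, Orange 26. Orange has a majority (≥20).

Orange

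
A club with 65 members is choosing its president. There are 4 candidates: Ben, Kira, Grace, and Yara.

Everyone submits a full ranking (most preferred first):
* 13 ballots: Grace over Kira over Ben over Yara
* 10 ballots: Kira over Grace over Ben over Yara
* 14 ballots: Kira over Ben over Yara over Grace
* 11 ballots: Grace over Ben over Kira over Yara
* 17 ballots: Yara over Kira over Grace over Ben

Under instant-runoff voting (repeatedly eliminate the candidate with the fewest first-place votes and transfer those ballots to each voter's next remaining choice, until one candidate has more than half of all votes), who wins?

Round 1: Ben 0, Kira 24, Grace 24, Yara 17. Ben eliminated.
Round 2: Kira 24, Grace 24, Yara 17. Yara eliminated.
Round 3: Kira 41, Grace 24. Kira has a majority (≥33).

Kira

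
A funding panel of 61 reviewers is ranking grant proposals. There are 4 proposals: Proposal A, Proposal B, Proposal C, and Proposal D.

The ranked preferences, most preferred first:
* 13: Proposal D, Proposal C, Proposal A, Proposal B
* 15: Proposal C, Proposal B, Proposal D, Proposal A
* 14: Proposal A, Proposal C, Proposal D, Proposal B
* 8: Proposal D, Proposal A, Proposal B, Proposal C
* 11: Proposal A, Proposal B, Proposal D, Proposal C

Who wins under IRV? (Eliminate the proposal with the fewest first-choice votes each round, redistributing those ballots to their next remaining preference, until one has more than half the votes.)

Proposal D

Round 1: Proposal A 25, Proposal B 0, Proposal C 15, Proposal D 21. Proposal B eliminated.
Round 2: Proposal A 25, Proposal C 15, Proposal D 21. Proposal C eliminated.
Round 3: Proposal A 25, Proposal D 36. Proposal D has a majority (≥31).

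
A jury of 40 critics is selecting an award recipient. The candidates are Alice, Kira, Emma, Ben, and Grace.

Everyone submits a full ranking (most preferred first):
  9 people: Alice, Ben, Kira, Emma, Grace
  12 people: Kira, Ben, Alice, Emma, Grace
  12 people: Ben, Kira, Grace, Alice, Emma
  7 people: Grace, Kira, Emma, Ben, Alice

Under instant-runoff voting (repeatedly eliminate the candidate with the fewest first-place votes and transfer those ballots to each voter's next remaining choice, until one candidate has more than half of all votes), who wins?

Ben

Round 1: Alice 9, Kira 12, Emma 0, Ben 12, Grace 7. Emma eliminated.
Round 2: Alice 9, Kira 12, Ben 12, Grace 7. Grace eliminated.
Round 3: Alice 9, Kira 19, Ben 12. Alice eliminated.
Round 4: Kira 19, Ben 21. Ben has a majority (≥21).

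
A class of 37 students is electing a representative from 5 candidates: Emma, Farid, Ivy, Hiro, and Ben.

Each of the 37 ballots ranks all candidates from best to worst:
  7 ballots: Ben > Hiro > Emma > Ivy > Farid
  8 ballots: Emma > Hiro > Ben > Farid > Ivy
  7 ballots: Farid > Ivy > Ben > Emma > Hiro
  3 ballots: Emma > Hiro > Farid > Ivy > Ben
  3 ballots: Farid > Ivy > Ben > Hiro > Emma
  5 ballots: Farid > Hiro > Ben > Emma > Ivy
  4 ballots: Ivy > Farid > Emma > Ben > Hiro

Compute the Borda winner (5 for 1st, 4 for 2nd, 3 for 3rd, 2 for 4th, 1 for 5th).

Emma: 7×3 + 8×5 + 7×2 + 3×5 + 3×1 + 5×2 + 4×3 = 115
Farid: 7×1 + 8×2 + 7×5 + 3×3 + 3×5 + 5×5 + 4×4 = 123
Ivy: 7×2 + 8×1 + 7×4 + 3×2 + 3×4 + 5×1 + 4×5 = 93
Hiro: 7×4 + 8×4 + 7×1 + 3×4 + 3×2 + 5×4 + 4×1 = 109
Ben: 7×5 + 8×3 + 7×3 + 3×1 + 3×3 + 5×3 + 4×2 = 115

Farid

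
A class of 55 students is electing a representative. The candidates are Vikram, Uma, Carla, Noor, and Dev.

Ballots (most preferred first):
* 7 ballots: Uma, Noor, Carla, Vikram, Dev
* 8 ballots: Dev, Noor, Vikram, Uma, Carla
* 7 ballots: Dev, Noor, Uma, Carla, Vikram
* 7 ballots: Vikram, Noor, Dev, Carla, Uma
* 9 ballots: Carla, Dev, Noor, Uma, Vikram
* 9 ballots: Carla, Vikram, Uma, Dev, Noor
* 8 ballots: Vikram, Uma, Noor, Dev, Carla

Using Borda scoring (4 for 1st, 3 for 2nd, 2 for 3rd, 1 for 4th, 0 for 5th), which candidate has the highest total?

Vikram: 7×1 + 8×2 + 7×0 + 7×4 + 9×0 + 9×3 + 8×4 = 110
Uma: 7×4 + 8×1 + 7×2 + 7×0 + 9×1 + 9×2 + 8×3 = 101
Carla: 7×2 + 8×0 + 7×1 + 7×1 + 9×4 + 9×4 + 8×0 = 100
Noor: 7×3 + 8×3 + 7×3 + 7×3 + 9×2 + 9×0 + 8×2 = 121
Dev: 7×0 + 8×4 + 7×4 + 7×2 + 9×3 + 9×1 + 8×1 = 118

Noor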